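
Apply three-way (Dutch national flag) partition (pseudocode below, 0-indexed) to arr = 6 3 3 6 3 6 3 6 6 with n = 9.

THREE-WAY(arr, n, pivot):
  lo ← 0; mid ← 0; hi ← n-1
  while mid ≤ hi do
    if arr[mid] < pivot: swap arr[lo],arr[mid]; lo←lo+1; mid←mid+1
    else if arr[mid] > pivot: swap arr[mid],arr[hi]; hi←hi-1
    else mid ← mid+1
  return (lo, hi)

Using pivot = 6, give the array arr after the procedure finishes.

3 3 3 3 6 6 6 6 6

pivot = 6; lo=0, mid=0, hi=8
arr[mid]=6=6: mid=1
arr[mid]=3<6: swap arr[0],arr[1]; lo=1,mid=2 → 3 6 3 6 3 6 3 6 6
arr[mid]=3<6: swap arr[1],arr[2]; lo=2,mid=3 → 3 3 6 6 3 6 3 6 6
arr[mid]=6=6: mid=4
arr[mid]=3<6: swap arr[2],arr[4]; lo=3,mid=5 → 3 3 3 6 6 6 3 6 6
arr[mid]=6=6: mid=6
arr[mid]=3<6: swap arr[3],arr[6]; lo=4,mid=7 → 3 3 3 3 6 6 6 6 6
arr[mid]=6=6: mid=8
arr[mid]=6=6: mid=9
end: lo=4, hi=8; arr = 3 3 3 3 6 6 6 6 6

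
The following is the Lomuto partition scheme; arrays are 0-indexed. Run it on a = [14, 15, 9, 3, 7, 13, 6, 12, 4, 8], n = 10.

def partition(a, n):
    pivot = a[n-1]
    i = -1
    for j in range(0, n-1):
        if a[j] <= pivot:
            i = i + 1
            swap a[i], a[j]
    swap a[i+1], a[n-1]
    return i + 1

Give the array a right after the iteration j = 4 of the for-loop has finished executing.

[3, 7, 9, 14, 15, 13, 6, 12, 4, 8]

pivot = a[9] = 8; i = -1
j=0: a[0]=14 > 8 → no swap
j=1: a[1]=15 > 8 → no swap
j=2: a[2]=9 > 8 → no swap
j=3: a[3]=3 ≤ 8 → i=0, swap a[0],a[3] → [3, 15, 9, 14, 7, 13, 6, 12, 4, 8]
j=4: a[4]=7 ≤ 8 → i=1, swap a[1],a[4] → [3, 7, 9, 14, 15, 13, 6, 12, 4, 8]
(after j=4) a = [3, 7, 9, 14, 15, 13, 6, 12, 4, 8]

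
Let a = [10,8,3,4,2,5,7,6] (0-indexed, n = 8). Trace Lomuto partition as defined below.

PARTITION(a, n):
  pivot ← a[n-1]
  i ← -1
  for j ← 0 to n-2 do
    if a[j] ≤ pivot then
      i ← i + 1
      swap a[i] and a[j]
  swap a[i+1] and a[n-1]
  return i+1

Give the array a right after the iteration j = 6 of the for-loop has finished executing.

pivot = a[7] = 6; i = -1
j=0: a[0]=10 > 6 → no swap
j=1: a[1]=8 > 6 → no swap
j=2: a[2]=3 ≤ 6 → i=0, swap a[0],a[2] → [3,8,10,4,2,5,7,6]
j=3: a[3]=4 ≤ 6 → i=1, swap a[1],a[3] → [3,4,10,8,2,5,7,6]
j=4: a[4]=2 ≤ 6 → i=2, swap a[2],a[4] → [3,4,2,8,10,5,7,6]
j=5: a[5]=5 ≤ 6 → i=3, swap a[3],a[5] → [3,4,2,5,10,8,7,6]
j=6: a[6]=7 > 6 → no swap
(after j=6) a = [3,4,2,5,10,8,7,6]

[3,4,2,5,10,8,7,6]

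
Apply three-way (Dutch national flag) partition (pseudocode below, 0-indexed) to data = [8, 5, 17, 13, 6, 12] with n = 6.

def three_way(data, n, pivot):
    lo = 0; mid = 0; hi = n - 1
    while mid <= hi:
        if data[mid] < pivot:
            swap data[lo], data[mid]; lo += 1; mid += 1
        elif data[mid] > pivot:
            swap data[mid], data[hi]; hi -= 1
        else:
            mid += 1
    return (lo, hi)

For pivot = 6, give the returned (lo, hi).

(1, 1)

lo=0 mid=0 hi=5
8>6: swap(0,5), hi=4 ⇒ [12, 5, 17, 13, 6, 8]
12>6: swap(0,4), hi=3 ⇒ [6, 5, 17, 13, 12, 8]
6=6: mid=1
5<6: swap(0,1), lo=1 mid=2 ⇒ [5, 6, 17, 13, 12, 8]
17>6: swap(2,3), hi=2 ⇒ [5, 6, 13, 17, 12, 8]
13>6: swap(2,2), hi=1 ⇒ [5, 6, 13, 17, 12, 8]
done. lo=1 hi=1; data=[5, 6, 13, 17, 12, 8]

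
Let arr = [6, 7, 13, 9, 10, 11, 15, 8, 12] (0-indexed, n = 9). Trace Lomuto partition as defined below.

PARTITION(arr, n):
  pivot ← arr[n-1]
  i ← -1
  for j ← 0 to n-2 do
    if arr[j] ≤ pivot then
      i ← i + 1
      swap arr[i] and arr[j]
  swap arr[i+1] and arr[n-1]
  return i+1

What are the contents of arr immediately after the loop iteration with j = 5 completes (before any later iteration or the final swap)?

pivot=12, i=-1
j=0: 6≤12, i=0, swap(0,0) ⇒ [6, 7, 13, 9, 10, 11, 15, 8, 12]
j=1: 7≤12, i=1, swap(1,1) ⇒ [6, 7, 13, 9, 10, 11, 15, 8, 12]
j=2: 13>12, skip
j=3: 9≤12, i=2, swap(2,3) ⇒ [6, 7, 9, 13, 10, 11, 15, 8, 12]
j=4: 10≤12, i=3, swap(3,4) ⇒ [6, 7, 9, 10, 13, 11, 15, 8, 12]
j=5: 11≤12, i=4, swap(4,5) ⇒ [6, 7, 9, 10, 11, 13, 15, 8, 12]
(after j=5) arr = [6, 7, 9, 10, 11, 13, 15, 8, 12]

[6, 7, 9, 10, 11, 13, 15, 8, 12]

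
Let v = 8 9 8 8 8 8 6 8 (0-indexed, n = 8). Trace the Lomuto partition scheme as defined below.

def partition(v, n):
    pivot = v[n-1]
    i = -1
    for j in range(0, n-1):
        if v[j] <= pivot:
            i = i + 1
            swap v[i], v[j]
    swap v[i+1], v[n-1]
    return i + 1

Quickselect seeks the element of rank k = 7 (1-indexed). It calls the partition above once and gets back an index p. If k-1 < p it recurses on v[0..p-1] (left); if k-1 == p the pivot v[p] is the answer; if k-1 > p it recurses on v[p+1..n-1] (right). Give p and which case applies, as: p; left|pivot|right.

pivot=8, i=-1
j=0: 8≤8, i=0, swap(0,0) ⇒ 8 9 8 8 8 8 6 8
j=1: 9>8, skip
j=2: 8≤8, i=1, swap(1,2) ⇒ 8 8 9 8 8 8 6 8
j=3: 8≤8, i=2, swap(2,3) ⇒ 8 8 8 9 8 8 6 8
j=4: 8≤8, i=3, swap(3,4) ⇒ 8 8 8 8 9 8 6 8
j=5: 8≤8, i=4, swap(4,5) ⇒ 8 8 8 8 8 9 6 8
j=6: 6≤8, i=5, swap(5,6) ⇒ 8 8 8 8 8 6 9 8
swap(6,7) ⇒ 8 8 8 8 8 6 8 9; return 6
p = 6; k-1 = 6 == 6 ⇒ pivot

6; pivot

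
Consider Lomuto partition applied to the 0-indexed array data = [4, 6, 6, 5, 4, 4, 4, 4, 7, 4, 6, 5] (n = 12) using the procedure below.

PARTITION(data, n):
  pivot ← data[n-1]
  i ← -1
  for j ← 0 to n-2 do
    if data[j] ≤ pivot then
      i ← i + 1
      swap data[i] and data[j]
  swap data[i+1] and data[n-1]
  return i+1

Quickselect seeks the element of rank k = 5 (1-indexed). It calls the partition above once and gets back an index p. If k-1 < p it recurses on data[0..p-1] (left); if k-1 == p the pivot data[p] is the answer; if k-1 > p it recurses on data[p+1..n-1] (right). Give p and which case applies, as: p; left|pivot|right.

pivot=5, i=-1
j=0: 4≤5, i=0, swap(0,0) ⇒ [4, 6, 6, 5, 4, 4, 4, 4, 7, 4, 6, 5]
j=1: 6>5, skip
j=2: 6>5, skip
j=3: 5≤5, i=1, swap(1,3) ⇒ [4, 5, 6, 6, 4, 4, 4, 4, 7, 4, 6, 5]
j=4: 4≤5, i=2, swap(2,4) ⇒ [4, 5, 4, 6, 6, 4, 4, 4, 7, 4, 6, 5]
j=5: 4≤5, i=3, swap(3,5) ⇒ [4, 5, 4, 4, 6, 6, 4, 4, 7, 4, 6, 5]
j=6: 4≤5, i=4, swap(4,6) ⇒ [4, 5, 4, 4, 4, 6, 6, 4, 7, 4, 6, 5]
j=7: 4≤5, i=5, swap(5,7) ⇒ [4, 5, 4, 4, 4, 4, 6, 6, 7, 4, 6, 5]
j=8: 7>5, skip
j=9: 4≤5, i=6, swap(6,9) ⇒ [4, 5, 4, 4, 4, 4, 4, 6, 7, 6, 6, 5]
j=10: 6>5, skip
swap(7,11) ⇒ [4, 5, 4, 4, 4, 4, 4, 5, 7, 6, 6, 6]; return 7
p = 7; k-1 = 4 < 7 ⇒ left

7; left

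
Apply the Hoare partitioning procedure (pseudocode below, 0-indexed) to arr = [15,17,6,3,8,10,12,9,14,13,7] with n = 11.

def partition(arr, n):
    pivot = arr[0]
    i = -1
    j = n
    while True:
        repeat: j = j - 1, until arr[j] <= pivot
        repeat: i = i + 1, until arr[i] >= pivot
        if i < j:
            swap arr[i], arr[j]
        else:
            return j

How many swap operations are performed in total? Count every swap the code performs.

pivot = arr[0] = 15; i = -1, j = 11
j→10 (arr[10]=7≤15), i→0 (arr[0]=15≥15); i<j, swap → [7,17,6,3,8,10,12,9,14,13,15]
j→9 (arr[9]=13≤15), i→1 (arr[1]=17≥15); i<j, swap → [7,13,6,3,8,10,12,9,14,17,15]
j→8, i→9; i≥j, return j=8. arr = [7,13,6,3,8,10,12,9,14,17,15]

2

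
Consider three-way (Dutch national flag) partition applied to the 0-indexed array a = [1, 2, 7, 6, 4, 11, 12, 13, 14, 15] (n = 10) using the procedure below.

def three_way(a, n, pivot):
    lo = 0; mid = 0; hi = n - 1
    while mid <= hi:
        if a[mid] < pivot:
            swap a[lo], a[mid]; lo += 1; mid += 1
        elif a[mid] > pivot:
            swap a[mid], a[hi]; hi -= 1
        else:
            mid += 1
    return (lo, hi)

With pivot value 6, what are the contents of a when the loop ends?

lo=0 mid=0 hi=9
1<6: swap(0,0), lo=1 mid=1 ⇒ [1, 2, 7, 6, 4, 11, 12, 13, 14, 15]
2<6: swap(1,1), lo=2 mid=2 ⇒ [1, 2, 7, 6, 4, 11, 12, 13, 14, 15]
7>6: swap(2,9), hi=8 ⇒ [1, 2, 15, 6, 4, 11, 12, 13, 14, 7]
15>6: swap(2,8), hi=7 ⇒ [1, 2, 14, 6, 4, 11, 12, 13, 15, 7]
14>6: swap(2,7), hi=6 ⇒ [1, 2, 13, 6, 4, 11, 12, 14, 15, 7]
13>6: swap(2,6), hi=5 ⇒ [1, 2, 12, 6, 4, 11, 13, 14, 15, 7]
12>6: swap(2,5), hi=4 ⇒ [1, 2, 11, 6, 4, 12, 13, 14, 15, 7]
11>6: swap(2,4), hi=3 ⇒ [1, 2, 4, 6, 11, 12, 13, 14, 15, 7]
4<6: swap(2,2), lo=3 mid=3 ⇒ [1, 2, 4, 6, 11, 12, 13, 14, 15, 7]
6=6: mid=4
done. lo=3 hi=3; a=[1, 2, 4, 6, 11, 12, 13, 14, 15, 7]

[1, 2, 4, 6, 11, 12, 13, 14, 15, 7]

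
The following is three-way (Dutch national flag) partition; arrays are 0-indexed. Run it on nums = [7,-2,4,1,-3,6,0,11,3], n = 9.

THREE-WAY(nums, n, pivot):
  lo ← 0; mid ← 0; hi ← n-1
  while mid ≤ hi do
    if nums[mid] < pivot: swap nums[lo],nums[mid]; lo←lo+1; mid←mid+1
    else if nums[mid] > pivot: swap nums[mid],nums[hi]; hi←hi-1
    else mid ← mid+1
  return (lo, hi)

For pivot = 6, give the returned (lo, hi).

(6, 6)

pivot = 6; lo=0, mid=0, hi=8
nums[mid]=7>6: swap nums[0],nums[8]; hi=7 → [3,-2,4,1,-3,6,0,11,7]
nums[mid]=3<6: swap nums[0],nums[0]; lo=1,mid=1 → [3,-2,4,1,-3,6,0,11,7]
nums[mid]=-2<6: swap nums[1],nums[1]; lo=2,mid=2 → [3,-2,4,1,-3,6,0,11,7]
nums[mid]=4<6: swap nums[2],nums[2]; lo=3,mid=3 → [3,-2,4,1,-3,6,0,11,7]
nums[mid]=1<6: swap nums[3],nums[3]; lo=4,mid=4 → [3,-2,4,1,-3,6,0,11,7]
nums[mid]=-3<6: swap nums[4],nums[4]; lo=5,mid=5 → [3,-2,4,1,-3,6,0,11,7]
nums[mid]=6=6: mid=6
nums[mid]=0<6: swap nums[5],nums[6]; lo=6,mid=7 → [3,-2,4,1,-3,0,6,11,7]
nums[mid]=11>6: swap nums[7],nums[7]; hi=6 → [3,-2,4,1,-3,0,6,11,7]
end: lo=6, hi=6; nums = [3,-2,4,1,-3,0,6,11,7]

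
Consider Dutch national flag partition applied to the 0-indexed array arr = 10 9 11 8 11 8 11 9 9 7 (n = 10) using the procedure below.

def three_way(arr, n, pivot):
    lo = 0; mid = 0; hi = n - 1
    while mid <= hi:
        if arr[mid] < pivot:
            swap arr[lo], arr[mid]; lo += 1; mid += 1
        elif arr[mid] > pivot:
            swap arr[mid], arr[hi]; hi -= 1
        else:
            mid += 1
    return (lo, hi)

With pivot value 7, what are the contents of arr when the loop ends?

pivot = 7; lo=0, mid=0, hi=9
arr[mid]=10>7: swap arr[0],arr[9]; hi=8 → 7 9 11 8 11 8 11 9 9 10
arr[mid]=7=7: mid=1
arr[mid]=9>7: swap arr[1],arr[8]; hi=7 → 7 9 11 8 11 8 11 9 9 10
arr[mid]=9>7: swap arr[1],arr[7]; hi=6 → 7 9 11 8 11 8 11 9 9 10
arr[mid]=9>7: swap arr[1],arr[6]; hi=5 → 7 11 11 8 11 8 9 9 9 10
arr[mid]=11>7: swap arr[1],arr[5]; hi=4 → 7 8 11 8 11 11 9 9 9 10
arr[mid]=8>7: swap arr[1],arr[4]; hi=3 → 7 11 11 8 8 11 9 9 9 10
arr[mid]=11>7: swap arr[1],arr[3]; hi=2 → 7 8 11 11 8 11 9 9 9 10
arr[mid]=8>7: swap arr[1],arr[2]; hi=1 → 7 11 8 11 8 11 9 9 9 10
arr[mid]=11>7: swap arr[1],arr[1]; hi=0 → 7 11 8 11 8 11 9 9 9 10
end: lo=0, hi=0; arr = 7 11 8 11 8 11 9 9 9 10

7 11 8 11 8 11 9 9 9 10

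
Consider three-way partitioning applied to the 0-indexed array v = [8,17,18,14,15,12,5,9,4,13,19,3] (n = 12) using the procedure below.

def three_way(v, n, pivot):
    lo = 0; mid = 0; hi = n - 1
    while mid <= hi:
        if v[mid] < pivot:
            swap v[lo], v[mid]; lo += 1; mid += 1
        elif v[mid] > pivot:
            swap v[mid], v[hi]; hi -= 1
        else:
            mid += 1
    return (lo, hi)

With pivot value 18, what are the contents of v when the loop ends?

lo=0 mid=0 hi=11
8<18: swap(0,0), lo=1 mid=1 ⇒ [8,17,18,14,15,12,5,9,4,13,19,3]
17<18: swap(1,1), lo=2 mid=2 ⇒ [8,17,18,14,15,12,5,9,4,13,19,3]
18=18: mid=3
14<18: swap(2,3), lo=3 mid=4 ⇒ [8,17,14,18,15,12,5,9,4,13,19,3]
15<18: swap(3,4), lo=4 mid=5 ⇒ [8,17,14,15,18,12,5,9,4,13,19,3]
12<18: swap(4,5), lo=5 mid=6 ⇒ [8,17,14,15,12,18,5,9,4,13,19,3]
5<18: swap(5,6), lo=6 mid=7 ⇒ [8,17,14,15,12,5,18,9,4,13,19,3]
9<18: swap(6,7), lo=7 mid=8 ⇒ [8,17,14,15,12,5,9,18,4,13,19,3]
4<18: swap(7,8), lo=8 mid=9 ⇒ [8,17,14,15,12,5,9,4,18,13,19,3]
13<18: swap(8,9), lo=9 mid=10 ⇒ [8,17,14,15,12,5,9,4,13,18,19,3]
19>18: swap(10,11), hi=10 ⇒ [8,17,14,15,12,5,9,4,13,18,3,19]
3<18: swap(9,10), lo=10 mid=11 ⇒ [8,17,14,15,12,5,9,4,13,3,18,19]
done. lo=10 hi=10; v=[8,17,14,15,12,5,9,4,13,3,18,19]

[8,17,14,15,12,5,9,4,13,3,18,19]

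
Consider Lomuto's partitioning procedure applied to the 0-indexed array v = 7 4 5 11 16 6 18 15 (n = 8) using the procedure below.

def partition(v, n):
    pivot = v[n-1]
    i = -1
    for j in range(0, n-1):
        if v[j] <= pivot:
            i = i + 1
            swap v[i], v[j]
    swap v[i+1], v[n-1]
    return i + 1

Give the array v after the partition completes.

7 4 5 11 6 15 18 16

pivot = v[7] = 15; i = -1
j=0: v[0]=7 ≤ 15 → i=0, swap v[0],v[0] (no change) → 7 4 5 11 16 6 18 15
j=1: v[1]=4 ≤ 15 → i=1, swap v[1],v[1] (no change) → 7 4 5 11 16 6 18 15
j=2: v[2]=5 ≤ 15 → i=2, swap v[2],v[2] (no change) → 7 4 5 11 16 6 18 15
j=3: v[3]=11 ≤ 15 → i=3, swap v[3],v[3] (no change) → 7 4 5 11 16 6 18 15
j=4: v[4]=16 > 15 → no swap
j=5: v[5]=6 ≤ 15 → i=4, swap v[4],v[5] → 7 4 5 11 6 16 18 15
j=6: v[6]=18 > 15 → no swap
final swap v[5],v[7] → 7 4 5 11 6 15 18 16; return 5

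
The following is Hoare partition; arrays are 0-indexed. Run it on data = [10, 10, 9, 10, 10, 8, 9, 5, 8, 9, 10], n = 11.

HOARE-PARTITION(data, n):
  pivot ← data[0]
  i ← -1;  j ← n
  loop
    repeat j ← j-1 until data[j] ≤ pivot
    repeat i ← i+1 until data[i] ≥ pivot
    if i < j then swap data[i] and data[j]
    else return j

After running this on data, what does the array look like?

pivot=10
j stops at 10 (10), i stops at 0 (10); swap ⇒ [10, 10, 9, 10, 10, 8, 9, 5, 8, 9, 10]
j stops at 9 (9), i stops at 1 (10); swap ⇒ [10, 9, 9, 10, 10, 8, 9, 5, 8, 10, 10]
j stops at 8 (8), i stops at 3 (10); swap ⇒ [10, 9, 9, 8, 10, 8, 9, 5, 10, 10, 10]
j stops at 7 (5), i stops at 4 (10); swap ⇒ [10, 9, 9, 8, 5, 8, 9, 10, 10, 10, 10]
j stops at 6, i stops at 7; i≥j ⇒ return 6. data=[10, 9, 9, 8, 5, 8, 9, 10, 10, 10, 10]

[10, 9, 9, 8, 5, 8, 9, 10, 10, 10, 10]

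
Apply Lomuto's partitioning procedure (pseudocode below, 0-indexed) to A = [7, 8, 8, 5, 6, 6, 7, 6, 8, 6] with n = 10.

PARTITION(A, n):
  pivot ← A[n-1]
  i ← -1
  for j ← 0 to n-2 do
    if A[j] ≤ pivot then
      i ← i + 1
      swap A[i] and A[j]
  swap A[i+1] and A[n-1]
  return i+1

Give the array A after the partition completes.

pivot=6, i=-1
j=0: 7>6, skip
j=1: 8>6, skip
j=2: 8>6, skip
j=3: 5≤6, i=0, swap(0,3) ⇒ [5, 8, 8, 7, 6, 6, 7, 6, 8, 6]
j=4: 6≤6, i=1, swap(1,4) ⇒ [5, 6, 8, 7, 8, 6, 7, 6, 8, 6]
j=5: 6≤6, i=2, swap(2,5) ⇒ [5, 6, 6, 7, 8, 8, 7, 6, 8, 6]
j=6: 7>6, skip
j=7: 6≤6, i=3, swap(3,7) ⇒ [5, 6, 6, 6, 8, 8, 7, 7, 8, 6]
j=8: 8>6, skip
swap(4,9) ⇒ [5, 6, 6, 6, 6, 8, 7, 7, 8, 8]; return 4

[5, 6, 6, 6, 6, 8, 7, 7, 8, 8]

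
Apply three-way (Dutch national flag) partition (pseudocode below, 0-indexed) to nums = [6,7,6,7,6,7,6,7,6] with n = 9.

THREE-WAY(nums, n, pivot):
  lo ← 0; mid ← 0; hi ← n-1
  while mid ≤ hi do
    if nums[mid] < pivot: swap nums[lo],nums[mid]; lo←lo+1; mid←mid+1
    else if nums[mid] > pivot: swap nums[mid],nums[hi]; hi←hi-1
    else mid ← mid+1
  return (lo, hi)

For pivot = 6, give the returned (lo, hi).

(0, 4)

pivot = 6; lo=0, mid=0, hi=8
nums[mid]=6=6: mid=1
nums[mid]=7>6: swap nums[1],nums[8]; hi=7 → [6,6,6,7,6,7,6,7,7]
nums[mid]=6=6: mid=2
nums[mid]=6=6: mid=3
nums[mid]=7>6: swap nums[3],nums[7]; hi=6 → [6,6,6,7,6,7,6,7,7]
nums[mid]=7>6: swap nums[3],nums[6]; hi=5 → [6,6,6,6,6,7,7,7,7]
nums[mid]=6=6: mid=4
nums[mid]=6=6: mid=5
nums[mid]=7>6: swap nums[5],nums[5]; hi=4 → [6,6,6,6,6,7,7,7,7]
end: lo=0, hi=4; nums = [6,6,6,6,6,7,7,7,7]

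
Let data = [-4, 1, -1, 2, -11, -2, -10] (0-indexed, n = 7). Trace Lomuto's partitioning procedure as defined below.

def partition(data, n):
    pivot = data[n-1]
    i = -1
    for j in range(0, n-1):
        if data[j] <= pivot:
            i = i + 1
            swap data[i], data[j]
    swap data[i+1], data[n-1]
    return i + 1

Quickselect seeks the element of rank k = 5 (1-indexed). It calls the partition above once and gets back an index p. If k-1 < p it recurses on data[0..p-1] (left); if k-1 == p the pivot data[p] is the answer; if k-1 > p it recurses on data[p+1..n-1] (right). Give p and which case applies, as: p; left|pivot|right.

pivot=-10, i=-1
j=0: -4>-10, skip
j=1: 1>-10, skip
j=2: -1>-10, skip
j=3: 2>-10, skip
j=4: -11≤-10, i=0, swap(0,4) ⇒ [-11, 1, -1, 2, -4, -2, -10]
j=5: -2>-10, skip
swap(1,6) ⇒ [-11, -10, -1, 2, -4, -2, 1]; return 1
p = 1; k-1 = 4 > 1 ⇒ right

1; right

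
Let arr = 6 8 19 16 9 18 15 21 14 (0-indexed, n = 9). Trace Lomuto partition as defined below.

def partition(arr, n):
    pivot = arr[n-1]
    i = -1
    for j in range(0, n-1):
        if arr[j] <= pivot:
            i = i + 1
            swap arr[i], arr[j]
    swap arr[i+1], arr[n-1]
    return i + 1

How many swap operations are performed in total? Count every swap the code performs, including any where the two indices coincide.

pivot=14, i=-1
j=0: 6≤14, i=0, swap(0,0) ⇒ 6 8 19 16 9 18 15 21 14
j=1: 8≤14, i=1, swap(1,1) ⇒ 6 8 19 16 9 18 15 21 14
j=2: 19>14, skip
j=3: 16>14, skip
j=4: 9≤14, i=2, swap(2,4) ⇒ 6 8 9 16 19 18 15 21 14
j=5: 18>14, skip
j=6: 15>14, skip
j=7: 21>14, skip
swap(3,8) ⇒ 6 8 9 14 19 18 15 21 16; return 3

4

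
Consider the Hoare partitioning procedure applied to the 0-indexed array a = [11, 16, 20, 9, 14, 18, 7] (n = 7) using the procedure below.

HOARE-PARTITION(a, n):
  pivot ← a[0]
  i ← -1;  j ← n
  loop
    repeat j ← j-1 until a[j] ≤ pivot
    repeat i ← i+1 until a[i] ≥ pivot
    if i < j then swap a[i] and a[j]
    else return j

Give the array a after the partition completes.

[7, 9, 20, 16, 14, 18, 11]

pivot = a[0] = 11; i = -1, j = 7
j→6 (a[6]=7≤11), i→0 (a[0]=11≥11); i<j, swap → [7, 16, 20, 9, 14, 18, 11]
j→3 (a[3]=9≤11), i→1 (a[1]=16≥11); i<j, swap → [7, 9, 20, 16, 14, 18, 11]
j→1, i→2; i≥j, return j=1. a = [7, 9, 20, 16, 14, 18, 11]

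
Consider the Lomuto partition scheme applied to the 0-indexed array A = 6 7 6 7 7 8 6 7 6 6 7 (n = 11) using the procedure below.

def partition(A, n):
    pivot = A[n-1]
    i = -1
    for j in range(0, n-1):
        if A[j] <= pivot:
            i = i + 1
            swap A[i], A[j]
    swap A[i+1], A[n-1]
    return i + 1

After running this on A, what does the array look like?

pivot = A[10] = 7; i = -1
j=0: A[0]=6 ≤ 7 → i=0, swap A[0],A[0] (no change) → 6 7 6 7 7 8 6 7 6 6 7
j=1: A[1]=7 ≤ 7 → i=1, swap A[1],A[1] (no change) → 6 7 6 7 7 8 6 7 6 6 7
j=2: A[2]=6 ≤ 7 → i=2, swap A[2],A[2] (no change) → 6 7 6 7 7 8 6 7 6 6 7
j=3: A[3]=7 ≤ 7 → i=3, swap A[3],A[3] (no change) → 6 7 6 7 7 8 6 7 6 6 7
j=4: A[4]=7 ≤ 7 → i=4, swap A[4],A[4] (no change) → 6 7 6 7 7 8 6 7 6 6 7
j=5: A[5]=8 > 7 → no swap
j=6: A[6]=6 ≤ 7 → i=5, swap A[5],A[6] → 6 7 6 7 7 6 8 7 6 6 7
j=7: A[7]=7 ≤ 7 → i=6, swap A[6],A[7] → 6 7 6 7 7 6 7 8 6 6 7
j=8: A[8]=6 ≤ 7 → i=7, swap A[7],A[8] → 6 7 6 7 7 6 7 6 8 6 7
j=9: A[9]=6 ≤ 7 → i=8, swap A[8],A[9] → 6 7 6 7 7 6 7 6 6 8 7
final swap A[9],A[10] → 6 7 6 7 7 6 7 6 6 7 8; return 9

6 7 6 7 7 6 7 6 6 7 8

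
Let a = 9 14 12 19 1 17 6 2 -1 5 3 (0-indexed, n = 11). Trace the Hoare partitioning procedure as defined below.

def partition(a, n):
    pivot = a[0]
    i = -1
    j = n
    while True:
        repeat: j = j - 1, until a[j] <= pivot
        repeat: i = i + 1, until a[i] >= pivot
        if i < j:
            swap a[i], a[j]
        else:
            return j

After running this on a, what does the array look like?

pivot = a[0] = 9; i = -1, j = 11
j→10 (a[10]=3≤9), i→0 (a[0]=9≥9); i<j, swap → 3 14 12 19 1 17 6 2 -1 5 9
j→9 (a[9]=5≤9), i→1 (a[1]=14≥9); i<j, swap → 3 5 12 19 1 17 6 2 -1 14 9
j→8 (a[8]=-1≤9), i→2 (a[2]=12≥9); i<j, swap → 3 5 -1 19 1 17 6 2 12 14 9
j→7 (a[7]=2≤9), i→3 (a[3]=19≥9); i<j, swap → 3 5 -1 2 1 17 6 19 12 14 9
j→6 (a[6]=6≤9), i→5 (a[5]=17≥9); i<j, swap → 3 5 -1 2 1 6 17 19 12 14 9
j→5, i→6; i≥j, return j=5. a = 3 5 -1 2 1 6 17 19 12 14 9

3 5 -1 2 1 6 17 19 12 14 9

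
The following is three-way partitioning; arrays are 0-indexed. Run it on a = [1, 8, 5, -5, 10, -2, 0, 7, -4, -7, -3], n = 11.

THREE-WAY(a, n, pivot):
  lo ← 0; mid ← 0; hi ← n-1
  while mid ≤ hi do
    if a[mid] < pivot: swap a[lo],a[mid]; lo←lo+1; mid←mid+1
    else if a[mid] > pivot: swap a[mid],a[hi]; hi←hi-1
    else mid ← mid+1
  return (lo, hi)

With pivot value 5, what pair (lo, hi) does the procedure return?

lo=0 mid=0 hi=10
1<5: swap(0,0), lo=1 mid=1 ⇒ [1, 8, 5, -5, 10, -2, 0, 7, -4, -7, -3]
8>5: swap(1,10), hi=9 ⇒ [1, -3, 5, -5, 10, -2, 0, 7, -4, -7, 8]
-3<5: swap(1,1), lo=2 mid=2 ⇒ [1, -3, 5, -5, 10, -2, 0, 7, -4, -7, 8]
5=5: mid=3
-5<5: swap(2,3), lo=3 mid=4 ⇒ [1, -3, -5, 5, 10, -2, 0, 7, -4, -7, 8]
10>5: swap(4,9), hi=8 ⇒ [1, -3, -5, 5, -7, -2, 0, 7, -4, 10, 8]
-7<5: swap(3,4), lo=4 mid=5 ⇒ [1, -3, -5, -7, 5, -2, 0, 7, -4, 10, 8]
-2<5: swap(4,5), lo=5 mid=6 ⇒ [1, -3, -5, -7, -2, 5, 0, 7, -4, 10, 8]
0<5: swap(5,6), lo=6 mid=7 ⇒ [1, -3, -5, -7, -2, 0, 5, 7, -4, 10, 8]
7>5: swap(7,8), hi=7 ⇒ [1, -3, -5, -7, -2, 0, 5, -4, 7, 10, 8]
-4<5: swap(6,7), lo=7 mid=8 ⇒ [1, -3, -5, -7, -2, 0, -4, 5, 7, 10, 8]
done. lo=7 hi=7; a=[1, -3, -5, -7, -2, 0, -4, 5, 7, 10, 8]

(7, 7)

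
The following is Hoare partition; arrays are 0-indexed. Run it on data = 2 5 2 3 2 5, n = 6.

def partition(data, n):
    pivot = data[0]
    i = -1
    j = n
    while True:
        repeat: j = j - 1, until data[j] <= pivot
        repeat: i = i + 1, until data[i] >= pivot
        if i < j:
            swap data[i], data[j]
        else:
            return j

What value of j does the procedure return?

1

pivot = data[0] = 2; i = -1, j = 6
j→4 (data[4]=2≤2), i→0 (data[0]=2≥2); i<j, swap → 2 5 2 3 2 5
j→2 (data[2]=2≤2), i→1 (data[1]=5≥2); i<j, swap → 2 2 5 3 2 5
j→1, i→2; i≥j, return j=1. data = 2 2 5 3 2 5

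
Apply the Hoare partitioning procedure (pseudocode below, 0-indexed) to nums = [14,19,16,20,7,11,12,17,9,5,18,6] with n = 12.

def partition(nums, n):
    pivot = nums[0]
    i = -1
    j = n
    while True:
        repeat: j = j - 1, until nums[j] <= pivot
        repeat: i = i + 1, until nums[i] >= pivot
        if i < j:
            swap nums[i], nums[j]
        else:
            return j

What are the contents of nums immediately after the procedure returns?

pivot=14
j stops at 11 (6), i stops at 0 (14); swap ⇒ [6,19,16,20,7,11,12,17,9,5,18,14]
j stops at 9 (5), i stops at 1 (19); swap ⇒ [6,5,16,20,7,11,12,17,9,19,18,14]
j stops at 8 (9), i stops at 2 (16); swap ⇒ [6,5,9,20,7,11,12,17,16,19,18,14]
j stops at 6 (12), i stops at 3 (20); swap ⇒ [6,5,9,12,7,11,20,17,16,19,18,14]
j stops at 5, i stops at 6; i≥j ⇒ return 5. nums=[6,5,9,12,7,11,20,17,16,19,18,14]

[6,5,9,12,7,11,20,17,16,19,18,14]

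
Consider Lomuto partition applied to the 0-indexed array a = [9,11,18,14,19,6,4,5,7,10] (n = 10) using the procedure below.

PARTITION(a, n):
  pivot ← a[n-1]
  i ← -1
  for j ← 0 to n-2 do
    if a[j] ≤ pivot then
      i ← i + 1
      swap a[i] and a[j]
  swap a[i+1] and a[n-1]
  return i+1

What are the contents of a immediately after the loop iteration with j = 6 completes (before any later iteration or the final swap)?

[9,6,4,14,19,11,18,5,7,10]

pivot = a[9] = 10; i = -1
j=0: a[0]=9 ≤ 10 → i=0, swap a[0],a[0] (no change) → [9,11,18,14,19,6,4,5,7,10]
j=1: a[1]=11 > 10 → no swap
j=2: a[2]=18 > 10 → no swap
j=3: a[3]=14 > 10 → no swap
j=4: a[4]=19 > 10 → no swap
j=5: a[5]=6 ≤ 10 → i=1, swap a[1],a[5] → [9,6,18,14,19,11,4,5,7,10]
j=6: a[6]=4 ≤ 10 → i=2, swap a[2],a[6] → [9,6,4,14,19,11,18,5,7,10]
(after j=6) a = [9,6,4,14,19,11,18,5,7,10]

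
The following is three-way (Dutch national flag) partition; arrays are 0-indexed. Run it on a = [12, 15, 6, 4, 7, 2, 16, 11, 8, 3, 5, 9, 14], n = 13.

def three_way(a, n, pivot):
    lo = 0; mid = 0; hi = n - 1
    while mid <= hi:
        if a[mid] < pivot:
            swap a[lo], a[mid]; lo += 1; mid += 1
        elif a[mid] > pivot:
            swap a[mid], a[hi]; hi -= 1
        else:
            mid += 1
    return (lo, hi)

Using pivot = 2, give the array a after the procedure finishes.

[2, 6, 4, 7, 15, 16, 11, 8, 3, 5, 9, 14, 12]

pivot = 2; lo=0, mid=0, hi=12
a[mid]=12>2: swap a[0],a[12]; hi=11 → [14, 15, 6, 4, 7, 2, 16, 11, 8, 3, 5, 9, 12]
a[mid]=14>2: swap a[0],a[11]; hi=10 → [9, 15, 6, 4, 7, 2, 16, 11, 8, 3, 5, 14, 12]
a[mid]=9>2: swap a[0],a[10]; hi=9 → [5, 15, 6, 4, 7, 2, 16, 11, 8, 3, 9, 14, 12]
a[mid]=5>2: swap a[0],a[9]; hi=8 → [3, 15, 6, 4, 7, 2, 16, 11, 8, 5, 9, 14, 12]
a[mid]=3>2: swap a[0],a[8]; hi=7 → [8, 15, 6, 4, 7, 2, 16, 11, 3, 5, 9, 14, 12]
a[mid]=8>2: swap a[0],a[7]; hi=6 → [11, 15, 6, 4, 7, 2, 16, 8, 3, 5, 9, 14, 12]
a[mid]=11>2: swap a[0],a[6]; hi=5 → [16, 15, 6, 4, 7, 2, 11, 8, 3, 5, 9, 14, 12]
a[mid]=16>2: swap a[0],a[5]; hi=4 → [2, 15, 6, 4, 7, 16, 11, 8, 3, 5, 9, 14, 12]
a[mid]=2=2: mid=1
a[mid]=15>2: swap a[1],a[4]; hi=3 → [2, 7, 6, 4, 15, 16, 11, 8, 3, 5, 9, 14, 12]
a[mid]=7>2: swap a[1],a[3]; hi=2 → [2, 4, 6, 7, 15, 16, 11, 8, 3, 5, 9, 14, 12]
a[mid]=4>2: swap a[1],a[2]; hi=1 → [2, 6, 4, 7, 15, 16, 11, 8, 3, 5, 9, 14, 12]
a[mid]=6>2: swap a[1],a[1]; hi=0 → [2, 6, 4, 7, 15, 16, 11, 8, 3, 5, 9, 14, 12]
end: lo=0, hi=0; a = [2, 6, 4, 7, 15, 16, 11, 8, 3, 5, 9, 14, 12]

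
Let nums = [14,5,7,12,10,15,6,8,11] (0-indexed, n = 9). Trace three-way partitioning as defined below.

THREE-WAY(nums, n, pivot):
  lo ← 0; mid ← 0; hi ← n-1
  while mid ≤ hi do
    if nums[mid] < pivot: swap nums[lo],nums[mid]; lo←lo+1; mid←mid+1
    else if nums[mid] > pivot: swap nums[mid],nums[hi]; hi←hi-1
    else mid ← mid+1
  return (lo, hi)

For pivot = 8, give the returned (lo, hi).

(3, 3)

pivot = 8; lo=0, mid=0, hi=8
nums[mid]=14>8: swap nums[0],nums[8]; hi=7 → [11,5,7,12,10,15,6,8,14]
nums[mid]=11>8: swap nums[0],nums[7]; hi=6 → [8,5,7,12,10,15,6,11,14]
nums[mid]=8=8: mid=1
nums[mid]=5<8: swap nums[0],nums[1]; lo=1,mid=2 → [5,8,7,12,10,15,6,11,14]
nums[mid]=7<8: swap nums[1],nums[2]; lo=2,mid=3 → [5,7,8,12,10,15,6,11,14]
nums[mid]=12>8: swap nums[3],nums[6]; hi=5 → [5,7,8,6,10,15,12,11,14]
nums[mid]=6<8: swap nums[2],nums[3]; lo=3,mid=4 → [5,7,6,8,10,15,12,11,14]
nums[mid]=10>8: swap nums[4],nums[5]; hi=4 → [5,7,6,8,15,10,12,11,14]
nums[mid]=15>8: swap nums[4],nums[4]; hi=3 → [5,7,6,8,15,10,12,11,14]
end: lo=3, hi=3; nums = [5,7,6,8,15,10,12,11,14]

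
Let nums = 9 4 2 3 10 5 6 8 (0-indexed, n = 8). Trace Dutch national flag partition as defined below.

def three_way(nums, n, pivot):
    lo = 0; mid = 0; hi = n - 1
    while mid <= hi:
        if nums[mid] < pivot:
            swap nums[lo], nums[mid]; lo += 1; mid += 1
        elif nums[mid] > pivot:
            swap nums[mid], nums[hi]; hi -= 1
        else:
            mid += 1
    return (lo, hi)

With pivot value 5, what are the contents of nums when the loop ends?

lo=0 mid=0 hi=7
9>5: swap(0,7), hi=6 ⇒ 8 4 2 3 10 5 6 9
8>5: swap(0,6), hi=5 ⇒ 6 4 2 3 10 5 8 9
6>5: swap(0,5), hi=4 ⇒ 5 4 2 3 10 6 8 9
5=5: mid=1
4<5: swap(0,1), lo=1 mid=2 ⇒ 4 5 2 3 10 6 8 9
2<5: swap(1,2), lo=2 mid=3 ⇒ 4 2 5 3 10 6 8 9
3<5: swap(2,3), lo=3 mid=4 ⇒ 4 2 3 5 10 6 8 9
10>5: swap(4,4), hi=3 ⇒ 4 2 3 5 10 6 8 9
done. lo=3 hi=3; nums=4 2 3 5 10 6 8 9

4 2 3 5 10 6 8 9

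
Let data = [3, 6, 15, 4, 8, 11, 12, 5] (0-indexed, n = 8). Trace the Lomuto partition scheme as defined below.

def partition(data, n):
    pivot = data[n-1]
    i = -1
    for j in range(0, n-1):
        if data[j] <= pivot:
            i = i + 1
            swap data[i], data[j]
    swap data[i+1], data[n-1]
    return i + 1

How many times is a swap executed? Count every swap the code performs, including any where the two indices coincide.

pivot = data[7] = 5; i = -1
j=0: data[0]=3 ≤ 5 → i=0, swap data[0],data[0] (no change) → [3, 6, 15, 4, 8, 11, 12, 5]
j=1: data[1]=6 > 5 → no swap
j=2: data[2]=15 > 5 → no swap
j=3: data[3]=4 ≤ 5 → i=1, swap data[1],data[3] → [3, 4, 15, 6, 8, 11, 12, 5]
j=4: data[4]=8 > 5 → no swap
j=5: data[5]=11 > 5 → no swap
j=6: data[6]=12 > 5 → no swap
final swap data[2],data[7] → [3, 4, 5, 6, 8, 11, 12, 15]; return 2

3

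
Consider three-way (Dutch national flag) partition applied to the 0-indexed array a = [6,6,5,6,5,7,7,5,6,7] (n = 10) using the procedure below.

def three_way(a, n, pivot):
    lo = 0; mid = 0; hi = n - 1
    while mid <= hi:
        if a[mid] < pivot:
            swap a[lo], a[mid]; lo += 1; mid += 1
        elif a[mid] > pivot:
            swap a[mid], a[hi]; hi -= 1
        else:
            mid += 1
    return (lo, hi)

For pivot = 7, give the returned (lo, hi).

(7, 9)

lo=0 mid=0 hi=9
6<7: swap(0,0), lo=1 mid=1 ⇒ [6,6,5,6,5,7,7,5,6,7]
6<7: swap(1,1), lo=2 mid=2 ⇒ [6,6,5,6,5,7,7,5,6,7]
5<7: swap(2,2), lo=3 mid=3 ⇒ [6,6,5,6,5,7,7,5,6,7]
6<7: swap(3,3), lo=4 mid=4 ⇒ [6,6,5,6,5,7,7,5,6,7]
5<7: swap(4,4), lo=5 mid=5 ⇒ [6,6,5,6,5,7,7,5,6,7]
7=7: mid=6
7=7: mid=7
5<7: swap(5,7), lo=6 mid=8 ⇒ [6,6,5,6,5,5,7,7,6,7]
6<7: swap(6,8), lo=7 mid=9 ⇒ [6,6,5,6,5,5,6,7,7,7]
7=7: mid=10
done. lo=7 hi=9; a=[6,6,5,6,5,5,6,7,7,7]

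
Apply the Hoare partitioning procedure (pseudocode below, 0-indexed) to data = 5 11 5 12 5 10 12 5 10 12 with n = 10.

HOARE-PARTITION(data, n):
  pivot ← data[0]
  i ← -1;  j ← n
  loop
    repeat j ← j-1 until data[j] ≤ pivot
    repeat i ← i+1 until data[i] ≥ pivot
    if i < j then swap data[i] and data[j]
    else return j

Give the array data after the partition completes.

pivot=5
j stops at 7 (5), i stops at 0 (5); swap ⇒ 5 11 5 12 5 10 12 5 10 12
j stops at 4 (5), i stops at 1 (11); swap ⇒ 5 5 5 12 11 10 12 5 10 12
j stops at 2, i stops at 2; i≥j ⇒ return 2. data=5 5 5 12 11 10 12 5 10 12

5 5 5 12 11 10 12 5 10 12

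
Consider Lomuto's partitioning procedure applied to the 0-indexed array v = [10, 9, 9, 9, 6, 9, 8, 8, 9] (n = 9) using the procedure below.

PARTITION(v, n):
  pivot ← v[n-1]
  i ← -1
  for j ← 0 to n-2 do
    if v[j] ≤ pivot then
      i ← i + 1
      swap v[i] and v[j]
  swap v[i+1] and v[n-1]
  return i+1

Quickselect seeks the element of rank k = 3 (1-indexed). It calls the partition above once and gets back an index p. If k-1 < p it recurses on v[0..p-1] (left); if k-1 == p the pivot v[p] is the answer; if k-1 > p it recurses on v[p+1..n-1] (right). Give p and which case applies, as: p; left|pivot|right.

7; left

pivot=9, i=-1
j=0: 10>9, skip
j=1: 9≤9, i=0, swap(0,1) ⇒ [9, 10, 9, 9, 6, 9, 8, 8, 9]
j=2: 9≤9, i=1, swap(1,2) ⇒ [9, 9, 10, 9, 6, 9, 8, 8, 9]
j=3: 9≤9, i=2, swap(2,3) ⇒ [9, 9, 9, 10, 6, 9, 8, 8, 9]
j=4: 6≤9, i=3, swap(3,4) ⇒ [9, 9, 9, 6, 10, 9, 8, 8, 9]
j=5: 9≤9, i=4, swap(4,5) ⇒ [9, 9, 9, 6, 9, 10, 8, 8, 9]
j=6: 8≤9, i=5, swap(5,6) ⇒ [9, 9, 9, 6, 9, 8, 10, 8, 9]
j=7: 8≤9, i=6, swap(6,7) ⇒ [9, 9, 9, 6, 9, 8, 8, 10, 9]
swap(7,8) ⇒ [9, 9, 9, 6, 9, 8, 8, 9, 10]; return 7
p = 7; k-1 = 2 < 7 ⇒ left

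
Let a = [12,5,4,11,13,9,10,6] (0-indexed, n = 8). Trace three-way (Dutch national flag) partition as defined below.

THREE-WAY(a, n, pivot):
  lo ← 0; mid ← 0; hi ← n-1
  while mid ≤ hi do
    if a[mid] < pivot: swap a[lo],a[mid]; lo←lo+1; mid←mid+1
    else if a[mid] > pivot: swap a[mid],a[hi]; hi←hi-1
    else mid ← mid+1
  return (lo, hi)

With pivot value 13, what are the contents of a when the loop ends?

pivot = 13; lo=0, mid=0, hi=7
a[mid]=12<13: swap a[0],a[0]; lo=1,mid=1 → [12,5,4,11,13,9,10,6]
a[mid]=5<13: swap a[1],a[1]; lo=2,mid=2 → [12,5,4,11,13,9,10,6]
a[mid]=4<13: swap a[2],a[2]; lo=3,mid=3 → [12,5,4,11,13,9,10,6]
a[mid]=11<13: swap a[3],a[3]; lo=4,mid=4 → [12,5,4,11,13,9,10,6]
a[mid]=13=13: mid=5
a[mid]=9<13: swap a[4],a[5]; lo=5,mid=6 → [12,5,4,11,9,13,10,6]
a[mid]=10<13: swap a[5],a[6]; lo=6,mid=7 → [12,5,4,11,9,10,13,6]
a[mid]=6<13: swap a[6],a[7]; lo=7,mid=8 → [12,5,4,11,9,10,6,13]
end: lo=7, hi=7; a = [12,5,4,11,9,10,6,13]

[12,5,4,11,9,10,6,13]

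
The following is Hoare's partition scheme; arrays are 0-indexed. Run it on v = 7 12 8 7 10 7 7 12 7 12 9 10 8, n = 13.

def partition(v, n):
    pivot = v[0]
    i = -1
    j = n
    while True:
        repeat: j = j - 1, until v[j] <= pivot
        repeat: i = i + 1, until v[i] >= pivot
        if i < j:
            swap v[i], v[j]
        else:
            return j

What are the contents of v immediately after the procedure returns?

pivot = v[0] = 7; i = -1, j = 13
j→8 (v[8]=7≤7), i→0 (v[0]=7≥7); i<j, swap → 7 12 8 7 10 7 7 12 7 12 9 10 8
j→6 (v[6]=7≤7), i→1 (v[1]=12≥7); i<j, swap → 7 7 8 7 10 7 12 12 7 12 9 10 8
j→5 (v[5]=7≤7), i→2 (v[2]=8≥7); i<j, swap → 7 7 7 7 10 8 12 12 7 12 9 10 8
j→3, i→3; i≥j, return j=3. v = 7 7 7 7 10 8 12 12 7 12 9 10 8

7 7 7 7 10 8 12 12 7 12 9 10 8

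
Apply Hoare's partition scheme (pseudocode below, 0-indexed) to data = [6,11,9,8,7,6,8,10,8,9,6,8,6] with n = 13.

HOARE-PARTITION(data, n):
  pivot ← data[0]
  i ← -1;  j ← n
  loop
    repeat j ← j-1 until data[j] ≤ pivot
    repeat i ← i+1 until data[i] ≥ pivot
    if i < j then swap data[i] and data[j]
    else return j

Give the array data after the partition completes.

pivot = data[0] = 6; i = -1, j = 13
j→12 (data[12]=6≤6), i→0 (data[0]=6≥6); i<j, swap → [6,11,9,8,7,6,8,10,8,9,6,8,6]
j→10 (data[10]=6≤6), i→1 (data[1]=11≥6); i<j, swap → [6,6,9,8,7,6,8,10,8,9,11,8,6]
j→5 (data[5]=6≤6), i→2 (data[2]=9≥6); i<j, swap → [6,6,6,8,7,9,8,10,8,9,11,8,6]
j→2, i→3; i≥j, return j=2. data = [6,6,6,8,7,9,8,10,8,9,11,8,6]

[6,6,6,8,7,9,8,10,8,9,11,8,6]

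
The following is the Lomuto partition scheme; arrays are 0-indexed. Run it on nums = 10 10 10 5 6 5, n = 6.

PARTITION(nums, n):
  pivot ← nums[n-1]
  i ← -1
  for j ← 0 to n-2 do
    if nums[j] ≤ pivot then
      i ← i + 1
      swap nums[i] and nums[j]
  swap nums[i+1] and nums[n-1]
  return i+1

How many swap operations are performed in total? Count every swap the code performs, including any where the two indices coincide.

pivot = nums[5] = 5; i = -1
j=0: nums[0]=10 > 5 → no swap
j=1: nums[1]=10 > 5 → no swap
j=2: nums[2]=10 > 5 → no swap
j=3: nums[3]=5 ≤ 5 → i=0, swap nums[0],nums[3] → 5 10 10 10 6 5
j=4: nums[4]=6 > 5 → no swap
final swap nums[1],nums[5] → 5 5 10 10 6 10; return 1

2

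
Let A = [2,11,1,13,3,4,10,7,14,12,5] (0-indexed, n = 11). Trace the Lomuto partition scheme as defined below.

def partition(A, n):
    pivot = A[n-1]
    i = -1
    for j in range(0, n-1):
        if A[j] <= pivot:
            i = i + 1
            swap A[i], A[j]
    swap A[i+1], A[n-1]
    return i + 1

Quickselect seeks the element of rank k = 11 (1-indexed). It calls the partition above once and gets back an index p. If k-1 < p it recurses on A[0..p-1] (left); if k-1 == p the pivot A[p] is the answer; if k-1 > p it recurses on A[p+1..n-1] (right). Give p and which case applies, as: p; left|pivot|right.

4; right

pivot=5, i=-1
j=0: 2≤5, i=0, swap(0,0) ⇒ [2,11,1,13,3,4,10,7,14,12,5]
j=1: 11>5, skip
j=2: 1≤5, i=1, swap(1,2) ⇒ [2,1,11,13,3,4,10,7,14,12,5]
j=3: 13>5, skip
j=4: 3≤5, i=2, swap(2,4) ⇒ [2,1,3,13,11,4,10,7,14,12,5]
j=5: 4≤5, i=3, swap(3,5) ⇒ [2,1,3,4,11,13,10,7,14,12,5]
j=6: 10>5, skip
j=7: 7>5, skip
j=8: 14>5, skip
j=9: 12>5, skip
swap(4,10) ⇒ [2,1,3,4,5,13,10,7,14,12,11]; return 4
p = 4; k-1 = 10 > 4 ⇒ right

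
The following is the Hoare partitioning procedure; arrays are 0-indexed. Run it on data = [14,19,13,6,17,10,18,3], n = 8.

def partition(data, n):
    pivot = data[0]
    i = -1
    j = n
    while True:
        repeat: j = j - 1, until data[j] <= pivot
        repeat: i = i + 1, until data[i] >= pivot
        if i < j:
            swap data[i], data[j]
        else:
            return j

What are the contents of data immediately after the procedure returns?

[3,10,13,6,17,19,18,14]

pivot=14
j stops at 7 (3), i stops at 0 (14); swap ⇒ [3,19,13,6,17,10,18,14]
j stops at 5 (10), i stops at 1 (19); swap ⇒ [3,10,13,6,17,19,18,14]
j stops at 3, i stops at 4; i≥j ⇒ return 3. data=[3,10,13,6,17,19,18,14]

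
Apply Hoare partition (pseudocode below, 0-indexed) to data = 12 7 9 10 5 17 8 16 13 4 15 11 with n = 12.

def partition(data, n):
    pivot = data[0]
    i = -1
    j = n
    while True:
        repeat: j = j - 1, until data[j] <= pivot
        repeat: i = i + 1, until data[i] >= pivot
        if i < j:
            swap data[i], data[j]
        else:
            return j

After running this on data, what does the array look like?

pivot=12
j stops at 11 (11), i stops at 0 (12); swap ⇒ 11 7 9 10 5 17 8 16 13 4 15 12
j stops at 9 (4), i stops at 5 (17); swap ⇒ 11 7 9 10 5 4 8 16 13 17 15 12
j stops at 6, i stops at 7; i≥j ⇒ return 6. data=11 7 9 10 5 4 8 16 13 17 15 12

11 7 9 10 5 4 8 16 13 17 15 12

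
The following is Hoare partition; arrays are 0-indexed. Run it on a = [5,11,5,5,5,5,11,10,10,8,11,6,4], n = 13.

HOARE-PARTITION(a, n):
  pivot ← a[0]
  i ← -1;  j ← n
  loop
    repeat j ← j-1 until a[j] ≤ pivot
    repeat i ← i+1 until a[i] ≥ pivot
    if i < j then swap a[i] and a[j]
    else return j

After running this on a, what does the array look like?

[4,5,5,5,5,11,11,10,10,8,11,6,5]

pivot=5
j stops at 12 (4), i stops at 0 (5); swap ⇒ [4,11,5,5,5,5,11,10,10,8,11,6,5]
j stops at 5 (5), i stops at 1 (11); swap ⇒ [4,5,5,5,5,11,11,10,10,8,11,6,5]
j stops at 4 (5), i stops at 2 (5); swap ⇒ [4,5,5,5,5,11,11,10,10,8,11,6,5]
j stops at 3, i stops at 3; i≥j ⇒ return 3. a=[4,5,5,5,5,11,11,10,10,8,11,6,5]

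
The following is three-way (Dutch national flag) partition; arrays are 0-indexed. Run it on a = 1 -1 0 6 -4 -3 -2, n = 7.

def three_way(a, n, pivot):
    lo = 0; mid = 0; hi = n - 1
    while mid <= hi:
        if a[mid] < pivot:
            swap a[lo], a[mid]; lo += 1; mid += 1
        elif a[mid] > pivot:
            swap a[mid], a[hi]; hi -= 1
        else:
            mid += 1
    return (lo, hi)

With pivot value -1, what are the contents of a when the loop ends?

-2 -3 -4 -1 6 0 1

lo=0 mid=0 hi=6
1>-1: swap(0,6), hi=5 ⇒ -2 -1 0 6 -4 -3 1
-2<-1: swap(0,0), lo=1 mid=1 ⇒ -2 -1 0 6 -4 -3 1
-1=-1: mid=2
0>-1: swap(2,5), hi=4 ⇒ -2 -1 -3 6 -4 0 1
-3<-1: swap(1,2), lo=2 mid=3 ⇒ -2 -3 -1 6 -4 0 1
6>-1: swap(3,4), hi=3 ⇒ -2 -3 -1 -4 6 0 1
-4<-1: swap(2,3), lo=3 mid=4 ⇒ -2 -3 -4 -1 6 0 1
done. lo=3 hi=3; a=-2 -3 -4 -1 6 0 1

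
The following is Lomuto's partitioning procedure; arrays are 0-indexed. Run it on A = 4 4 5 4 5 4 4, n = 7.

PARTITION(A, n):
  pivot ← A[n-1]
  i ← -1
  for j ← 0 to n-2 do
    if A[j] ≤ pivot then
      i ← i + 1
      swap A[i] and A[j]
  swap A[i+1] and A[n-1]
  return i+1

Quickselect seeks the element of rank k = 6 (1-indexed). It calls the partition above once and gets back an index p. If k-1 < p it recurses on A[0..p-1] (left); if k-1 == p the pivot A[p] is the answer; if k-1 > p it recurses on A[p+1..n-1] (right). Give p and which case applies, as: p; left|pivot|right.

4; right

pivot=4, i=-1
j=0: 4≤4, i=0, swap(0,0) ⇒ 4 4 5 4 5 4 4
j=1: 4≤4, i=1, swap(1,1) ⇒ 4 4 5 4 5 4 4
j=2: 5>4, skip
j=3: 4≤4, i=2, swap(2,3) ⇒ 4 4 4 5 5 4 4
j=4: 5>4, skip
j=5: 4≤4, i=3, swap(3,5) ⇒ 4 4 4 4 5 5 4
swap(4,6) ⇒ 4 4 4 4 4 5 5; return 4
p = 4; k-1 = 5 > 4 ⇒ right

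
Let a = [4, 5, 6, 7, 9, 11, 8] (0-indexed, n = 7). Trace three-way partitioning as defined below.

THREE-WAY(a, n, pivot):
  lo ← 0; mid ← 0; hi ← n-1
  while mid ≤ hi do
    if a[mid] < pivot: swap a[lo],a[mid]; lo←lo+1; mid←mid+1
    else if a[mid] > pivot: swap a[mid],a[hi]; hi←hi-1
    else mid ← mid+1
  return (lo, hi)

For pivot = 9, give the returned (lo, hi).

(5, 5)

pivot = 9; lo=0, mid=0, hi=6
a[mid]=4<9: swap a[0],a[0]; lo=1,mid=1 → [4, 5, 6, 7, 9, 11, 8]
a[mid]=5<9: swap a[1],a[1]; lo=2,mid=2 → [4, 5, 6, 7, 9, 11, 8]
a[mid]=6<9: swap a[2],a[2]; lo=3,mid=3 → [4, 5, 6, 7, 9, 11, 8]
a[mid]=7<9: swap a[3],a[3]; lo=4,mid=4 → [4, 5, 6, 7, 9, 11, 8]
a[mid]=9=9: mid=5
a[mid]=11>9: swap a[5],a[6]; hi=5 → [4, 5, 6, 7, 9, 8, 11]
a[mid]=8<9: swap a[4],a[5]; lo=5,mid=6 → [4, 5, 6, 7, 8, 9, 11]
end: lo=5, hi=5; a = [4, 5, 6, 7, 8, 9, 11]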